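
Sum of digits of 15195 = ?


1 + 5 + 1 + 9 + 5 = 21


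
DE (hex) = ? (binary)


DE (base 16) = 222 (decimal)
222 (decimal) = 11011110 (base 2)


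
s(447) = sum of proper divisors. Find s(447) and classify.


Proper divisors: 1, 3, 149
Sum = 1 + 3 + 149 = 153
153 < 447 → deficient

s(447) = 153 (deficient)


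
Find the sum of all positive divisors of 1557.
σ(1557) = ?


Divisors of 1557: 1, 3, 9, 173, 519, 1557
Sum = 1 + 3 + 9 + 173 + 519 + 1557 = 2262

σ(1557) = 2262


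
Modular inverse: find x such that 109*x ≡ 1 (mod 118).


Use the extended Euclidean algorithm on (118, 109); each row r = 118*s + 109*t:
r=118, s=1, t=0
r=109, s=0, t=1
q=1: r=9, s=1, t=-1   [118*(1) + 109*(-1) = 9]
q=12: r=1, s=-12, t=13   [118*(-12) + 109*(13) = 1]
q=9: r=0, s=109, t=-118   [118*(109) + 109*(-118) = 0]
GCD = 1 with t = 13, so 109*(13) ≡ 1 (mod 118)
Inverse = 13 mod 118 = 13
Check: 109 * 13 = 1417 ≡ 1 (mod 118)

109^(-1) ≡ 13 (mod 118)


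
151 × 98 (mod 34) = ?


151 × 98 = 14798
14798 mod 34 = 8


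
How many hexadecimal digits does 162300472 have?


162300472 in base 16 = 9AC8238
Number of digits = 7

7 digits (base 16)


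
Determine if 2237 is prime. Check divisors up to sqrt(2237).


Check divisors up to sqrt(2237) = 47.2969
No divisors found.
2237 is prime.

Yes, 2237 is prime


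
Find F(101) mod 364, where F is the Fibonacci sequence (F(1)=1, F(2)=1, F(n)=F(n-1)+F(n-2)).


F(k) mod 364 for k=1..101:
1, 1, 2, 3, 5, 8, 13, 21, 34, 55, 89, 144, 233, 13, 246, 259, 141, 36, 177, 213, 26, 239, 265, 140, 41, 181, 222, 39, 261, 300, 197, 133, 330, 99, 65, 164, 229, 29, 258, 287, 181, 104, 285, 25, 310, 335, 281, 252, 169, 57, 226, 283, 145, 64, 209, 273, 118, 27, 145, 172, 317, 125, 78, 203, 281, 120, 37, 157, 194, 351, 181, 168, 349, 153, 138, 291, 65, 356, 57, 49, 106, 155, 261, 52, 313, 1, 314, 315, 265, 216, 117, 333, 86, 55, 141, 196, 337, 169, 142, 311, 89
F(101) mod 364 = 89


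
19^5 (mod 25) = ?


19^1 mod 25 = 19
19^2 mod 25 = 11
19^3 mod 25 = 9
19^4 mod 25 = 21
19^5 mod 25 = 24


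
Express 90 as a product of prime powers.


90 / 2 = 45
45 / 3 = 15
15 / 3 = 5
5 / 5 = 1
90 = 2 × 3^2 × 5


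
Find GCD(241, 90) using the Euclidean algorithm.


241 = 2 * 90 + 61
90 = 1 * 61 + 29
61 = 2 * 29 + 3
29 = 9 * 3 + 2
3 = 1 * 2 + 1
2 = 2 * 1 + 0
GCD = 1


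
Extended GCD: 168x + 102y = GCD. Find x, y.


Tabular extended Euclidean (each row: r = 168*s + 102*t):
r=168, s=1, t=0
r=102, s=0, t=1
q=1: r=66, s=1, t=-1   [168*(1) + 102*(-1) = 66]
q=1: r=36, s=-1, t=2   [168*(-1) + 102*(2) = 36]
q=1: r=30, s=2, t=-3   [168*(2) + 102*(-3) = 30]
q=1: r=6, s=-3, t=5   [168*(-3) + 102*(5) = 6]
q=5: r=0, s=17, t=-28   [168*(17) + 102*(-28) = 0]
GCD = 6; from the row with r=6: x=-3, y=5
Check: 168*(-3) + 102*(5) = -504 + 510 = 6

GCD = 6, x = -3, y = 5


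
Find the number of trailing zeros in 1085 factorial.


floor(1085/5) = 217
floor(1085/25) = 43
floor(1085/125) = 8
floor(1085/625) = 1
Total = 269

269 trailing zeros


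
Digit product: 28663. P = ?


2 × 8 × 6 × 6 × 3 = 1728


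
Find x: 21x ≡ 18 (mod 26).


GCD(21, 26) = 1, unique solution
a^(-1) mod 26 = 5
x = 5 * 18 mod 26 = 12

x ≡ 12 (mod 26)


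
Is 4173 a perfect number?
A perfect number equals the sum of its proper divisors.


Proper divisors of 4173: 1, 3, 13, 39, 107, 321, 1391
Sum = 1 + 3 + 13 + 39 + 107 + 321 + 1391 = 1875

No, 4173 is not perfect (1875 ≠ 4173)


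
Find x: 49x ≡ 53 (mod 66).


GCD(49, 66) = 1, unique solution
a^(-1) mod 66 = 31
x = 31 * 53 mod 66 = 59

x ≡ 59 (mod 66)


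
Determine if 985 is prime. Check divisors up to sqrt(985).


985 / 5 = 197 (exact division)
985 is NOT prime.

No, 985 is not prime


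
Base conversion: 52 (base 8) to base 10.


52 (base 8) = 42 (decimal)
42 (decimal) = 42 (base 10)


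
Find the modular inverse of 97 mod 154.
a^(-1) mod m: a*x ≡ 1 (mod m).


Use the extended Euclidean algorithm on (154, 97); each row r = 154*s + 97*t:
r=154, s=1, t=0
r=97, s=0, t=1
q=1: r=57, s=1, t=-1   [154*(1) + 97*(-1) = 57]
q=1: r=40, s=-1, t=2   [154*(-1) + 97*(2) = 40]
q=1: r=17, s=2, t=-3   [154*(2) + 97*(-3) = 17]
q=2: r=6, s=-5, t=8   [154*(-5) + 97*(8) = 6]
q=2: r=5, s=12, t=-19   [154*(12) + 97*(-19) = 5]
q=1: r=1, s=-17, t=27   [154*(-17) + 97*(27) = 1]
q=5: r=0, s=97, t=-154   [154*(97) + 97*(-154) = 0]
GCD = 1 with t = 27, so 97*(27) ≡ 1 (mod 154)
Inverse = 27 mod 154 = 27
Check: 97 * 27 = 2619 ≡ 1 (mod 154)

97^(-1) ≡ 27 (mod 154)


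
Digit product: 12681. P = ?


1 × 2 × 6 × 8 × 1 = 96


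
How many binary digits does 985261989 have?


985261989 in base 2 = 111010101110011110011110100101
Number of digits = 30

30 digits (base 2)


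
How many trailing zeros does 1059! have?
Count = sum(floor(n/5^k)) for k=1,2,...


floor(1059/5) = 211
floor(1059/25) = 42
floor(1059/125) = 8
floor(1059/625) = 1
Total = 262

262 trailing zeros


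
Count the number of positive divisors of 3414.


3414 = 2^1 × 3^1 × 569^1
d(3414) = (1+1) × (1+1) × (1+1) = 8

8 divisors


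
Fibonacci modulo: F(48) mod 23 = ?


F(k) mod 23 for k=1..48:
1, 1, 2, 3, 5, 8, 13, 21, 11, 9, 20, 6, 3, 9, 12, 21, 10, 8, 18, 3, 21, 1, 22, 0, 22, 22, 21, 20, 18, 15, 10, 2, 12, 14, 3, 17, 20, 14, 11, 2, 13, 15, 5, 20, 2, 22, 1, 0
F(48) mod 23 = 0


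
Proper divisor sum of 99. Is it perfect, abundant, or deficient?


Proper divisors: 1, 3, 9, 11, 33
Sum = 1 + 3 + 9 + 11 + 33 = 57
57 < 99 → deficient

s(99) = 57 (deficient)


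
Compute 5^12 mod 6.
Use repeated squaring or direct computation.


5^1 mod 6 = 5
5^2 mod 6 = 1
5^3 mod 6 = 5
5^4 mod 6 = 1
5^5 mod 6 = 5
5^6 mod 6 = 1
5^7 mod 6 = 5
5^8 mod 6 = 1
5^9 mod 6 = 5
5^10 mod 6 = 1
5^11 mod 6 = 5
5^12 mod 6 = 1


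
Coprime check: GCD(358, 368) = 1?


Euclidean algorithm:
368 = 1 * 358 + 10
358 = 35 * 10 + 8
10 = 1 * 8 + 2
8 = 4 * 2 + 0
GCD(358, 368) = 2

No, not coprime (GCD = 2)


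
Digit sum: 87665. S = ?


8 + 7 + 6 + 6 + 5 = 32


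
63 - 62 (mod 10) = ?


63 - 62 = 1
1 mod 10 = 1


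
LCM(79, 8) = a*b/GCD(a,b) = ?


GCD(79, 8) = 1
LCM = 79*8/1 = 632/1 = 632

LCM = 632


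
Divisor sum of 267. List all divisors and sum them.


Divisors of 267: 1, 3, 89, 267
Sum = 1 + 3 + 89 + 267 = 360

σ(267) = 360


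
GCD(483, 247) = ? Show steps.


483 = 1 * 247 + 236
247 = 1 * 236 + 11
236 = 21 * 11 + 5
11 = 2 * 5 + 1
5 = 5 * 1 + 0
GCD = 1


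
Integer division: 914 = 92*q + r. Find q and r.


914 = 92 * 9 + 86
Check: 828 + 86 = 914

q = 9, r = 86


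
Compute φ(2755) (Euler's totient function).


2755 = 5 × 19 × 29
Prime factors: 5, 19, 29
φ(2755) = 2755 × (1-1/5) × (1-1/19) × (1-1/29)
= 2755 × 4/5 × 18/19 × 28/29 = 2016

φ(2755) = 2016


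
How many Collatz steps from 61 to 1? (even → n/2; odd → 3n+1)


61 → 184 → 92 → 46 → 23 → 70 → 35 → 106 → 53 → 160 → 80 → 40 → 20 → 10 → 5 → 16 → 8 → 4 → 2 → 1
Total steps = 19

19 steps


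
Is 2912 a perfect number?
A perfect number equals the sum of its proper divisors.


Proper divisors of 2912: 1, 2, 4, 7, 8, 13, 14, 16, 26, 28, 32, 52, 56, 91, 104, 112, 182, 208, 224, 364, 416, 728, 1456
Sum = 1 + 2 + 4 + 7 + 8 + 13 + 14 + 16 + 26 + 28 + 32 + 52 + 56 + 91 + 104 + 112 + 182 + 208 + 224 + 364 + 416 + 728 + 1456 = 4144

No, 2912 is not perfect (4144 ≠ 2912)


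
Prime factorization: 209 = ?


209 / 11 = 19
19 / 19 = 1
209 = 11 × 19


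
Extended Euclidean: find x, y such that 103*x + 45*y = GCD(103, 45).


Tabular extended Euclidean (each row: r = 103*s + 45*t):
r=103, s=1, t=0
r=45, s=0, t=1
q=2: r=13, s=1, t=-2   [103*(1) + 45*(-2) = 13]
q=3: r=6, s=-3, t=7   [103*(-3) + 45*(7) = 6]
q=2: r=1, s=7, t=-16   [103*(7) + 45*(-16) = 1]
q=6: r=0, s=-45, t=103   [103*(-45) + 45*(103) = 0]
GCD = 1; from the row with r=1: x=7, y=-16
Check: 103*(7) + 45*(-16) = 721 - 720 = 1

GCD = 1, x = 7, y = -16


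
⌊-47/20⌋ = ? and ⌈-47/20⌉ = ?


-47/20 = -2.3500
floor = -3
ceil = -2

floor = -3, ceil = -2


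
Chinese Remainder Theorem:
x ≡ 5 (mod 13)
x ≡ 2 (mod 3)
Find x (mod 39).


M = 13*3 = 39
M1 = M/13 = 3, M2 = M/3 = 13
M1^(-1) mod 13 = 9, M2^(-1) mod 3 = 1
x = 5*3*9 + 2*13*1 = 161
161 mod 39 = 5
Check: 5 mod 13 = 5 ✓, 5 mod 3 = 2 ✓

x ≡ 5 (mod 39)


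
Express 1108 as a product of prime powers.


1108 / 2 = 554
554 / 2 = 277
277 / 277 = 1
1108 = 2^2 × 277


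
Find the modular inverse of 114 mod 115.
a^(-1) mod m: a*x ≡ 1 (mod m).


Use the extended Euclidean algorithm on (115, 114); each row r = 115*s + 114*t:
r=115, s=1, t=0
r=114, s=0, t=1
q=1: r=1, s=1, t=-1   [115*(1) + 114*(-1) = 1]
q=114: r=0, s=-114, t=115   [115*(-114) + 114*(115) = 0]
GCD = 1 with t = -1, so 114*(-1) ≡ 1 (mod 115)
Inverse = -1 mod 115 = 114
Check: 114 * 114 = 12996 ≡ 1 (mod 115)

114^(-1) ≡ 114 (mod 115)


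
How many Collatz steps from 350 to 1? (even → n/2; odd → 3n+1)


350 → 175 → 526 → 263 → 790 → 395 → 1186 → 593 → 1780 → 890 → 445 → 1336 → 668 → 334 → 167 → 502 → 251 → 754 → 377 → 1132 → 566 → 283 → 850 → 425 → 1276 → 638 → 319 → 958 → 479 → 1438 → 719 → 2158 → 1079 → 3238 → 1619 → 4858 → 2429 → 7288 → 3644 → 1822 → 911 → 2734 → 1367 → 4102 → 2051 → 6154 → 3077 → 9232 → 4616 → 2308 → 1154 → 577 → 1732 → 866 → 433 → 1300 → 650 → 325 → 976 → 488 → 244 → 122 → 61 → 184 → 92 → 46 → 23 → 70 → 35 → 106 → 53 → 160 → 80 → 40 → 20 → 10 → 5 → 16 → 8 → 4 → 2 → 1
Total steps = 81

81 steps


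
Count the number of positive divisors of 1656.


1656 = 2^3 × 3^2 × 23^1
d(1656) = (3+1) × (2+1) × (1+1) = 24

24 divisors


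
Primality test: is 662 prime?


662 / 2 = 331 (exact division)
662 is NOT prime.

No, 662 is not prime


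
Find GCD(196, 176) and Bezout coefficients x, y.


Tabular extended Euclidean (each row: r = 196*s + 176*t):
r=196, s=1, t=0
r=176, s=0, t=1
q=1: r=20, s=1, t=-1   [196*(1) + 176*(-1) = 20]
q=8: r=16, s=-8, t=9   [196*(-8) + 176*(9) = 16]
q=1: r=4, s=9, t=-10   [196*(9) + 176*(-10) = 4]
q=4: r=0, s=-44, t=49   [196*(-44) + 176*(49) = 0]
GCD = 4; from the row with r=4: x=9, y=-10
Check: 196*(9) + 176*(-10) = 1764 - 1760 = 4

GCD = 4, x = 9, y = -10


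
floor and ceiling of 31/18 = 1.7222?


31/18 = 1.7222
floor = 1
ceil = 2

floor = 1, ceil = 2


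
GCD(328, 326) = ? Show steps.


328 = 1 * 326 + 2
326 = 163 * 2 + 0
GCD = 2


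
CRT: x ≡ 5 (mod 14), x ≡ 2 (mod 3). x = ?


M = 14*3 = 42
M1 = M/14 = 3, M2 = M/3 = 14
M1^(-1) mod 14 = 5, M2^(-1) mod 3 = 2
x = 5*3*5 + 2*14*2 = 131
131 mod 42 = 5
Check: 5 mod 14 = 5 ✓, 5 mod 3 = 2 ✓

x ≡ 5 (mod 42)


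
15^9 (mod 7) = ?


15^1 mod 7 = 1
15^2 mod 7 = 1
15^3 mod 7 = 1
15^4 mod 7 = 1
15^5 mod 7 = 1
15^6 mod 7 = 1
15^7 mod 7 = 1
15^8 mod 7 = 1
15^9 mod 7 = 1


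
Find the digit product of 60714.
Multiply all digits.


6 × 0 × 7 × 1 × 4 = 0


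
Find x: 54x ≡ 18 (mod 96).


GCD(54, 96) = 6 divides 18
Divide: 9x ≡ 3 (mod 16)
x ≡ 11 (mod 16)


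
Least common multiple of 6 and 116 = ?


GCD(6, 116) = 2
LCM = 6*116/2 = 696/2 = 348

LCM = 348


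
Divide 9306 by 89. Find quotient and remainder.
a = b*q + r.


9306 = 89 * 104 + 50
Check: 9256 + 50 = 9306

q = 104, r = 50


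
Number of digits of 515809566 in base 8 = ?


515809566 in base 8 = 3657520436
Number of digits = 10

10 digits (base 8)


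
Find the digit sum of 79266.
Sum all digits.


7 + 9 + 2 + 6 + 6 = 30


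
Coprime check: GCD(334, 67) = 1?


Euclidean algorithm:
334 = 4 * 67 + 66
67 = 1 * 66 + 1
66 = 66 * 1 + 0
GCD(334, 67) = 1

Yes, coprime (GCD = 1)


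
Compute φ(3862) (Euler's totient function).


3862 = 2 × 1931
Prime factors: 2, 1931
φ(3862) = 3862 × (1-1/2) × (1-1/1931)
= 3862 × 1/2 × 1930/1931 = 1930

φ(3862) = 1930


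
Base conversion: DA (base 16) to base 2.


DA (base 16) = 218 (decimal)
218 (decimal) = 11011010 (base 2)


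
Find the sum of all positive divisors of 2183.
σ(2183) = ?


Divisors of 2183: 1, 37, 59, 2183
Sum = 1 + 37 + 59 + 2183 = 2280

σ(2183) = 2280


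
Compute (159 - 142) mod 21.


159 - 142 = 17
17 mod 21 = 17


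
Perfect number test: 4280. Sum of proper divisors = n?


Proper divisors of 4280: 1, 2, 4, 5, 8, 10, 20, 40, 107, 214, 428, 535, 856, 1070, 2140
Sum = 1 + 2 + 4 + 5 + 8 + 10 + 20 + 40 + 107 + 214 + 428 + 535 + 856 + 1070 + 2140 = 5440

No, 4280 is not perfect (5440 ≠ 4280)


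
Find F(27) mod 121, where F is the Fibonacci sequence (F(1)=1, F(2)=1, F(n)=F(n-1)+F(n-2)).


F(k) mod 121 for k=1..27:
1, 1, 2, 3, 5, 8, 13, 21, 34, 55, 89, 23, 112, 14, 5, 19, 24, 43, 67, 110, 56, 45, 101, 25, 5, 30, 35
F(27) mod 121 = 35


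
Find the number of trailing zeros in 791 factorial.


floor(791/5) = 158
floor(791/25) = 31
floor(791/125) = 6
floor(791/625) = 1
Total = 196

196 trailing zeros


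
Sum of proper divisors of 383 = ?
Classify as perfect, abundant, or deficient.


Proper divisors: 1
Sum = 1 = 1
1 < 383 → deficient

s(383) = 1 (deficient)


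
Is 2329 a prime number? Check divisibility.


2329 / 17 = 137 (exact division)
2329 is NOT prime.

No, 2329 is not prime


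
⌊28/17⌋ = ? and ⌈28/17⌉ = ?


28/17 = 1.6471
floor = 1
ceil = 2

floor = 1, ceil = 2


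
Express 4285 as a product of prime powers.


4285 / 5 = 857
857 / 857 = 1
4285 = 5 × 857


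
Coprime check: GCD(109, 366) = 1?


Euclidean algorithm:
366 = 3 * 109 + 39
109 = 2 * 39 + 31
39 = 1 * 31 + 8
31 = 3 * 8 + 7
8 = 1 * 7 + 1
7 = 7 * 1 + 0
GCD(109, 366) = 1

Yes, coprime (GCD = 1)


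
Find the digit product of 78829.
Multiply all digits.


7 × 8 × 8 × 2 × 9 = 8064


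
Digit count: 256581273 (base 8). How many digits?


256581273 in base 8 = 1722617231
Number of digits = 10

10 digits (base 8)


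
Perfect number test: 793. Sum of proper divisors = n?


Proper divisors of 793: 1, 13, 61
Sum = 1 + 13 + 61 = 75

No, 793 is not perfect (75 ≠ 793)


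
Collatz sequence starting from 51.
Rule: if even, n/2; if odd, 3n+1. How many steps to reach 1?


51 → 154 → 77 → 232 → 116 → 58 → 29 → 88 → 44 → 22 → 11 → 34 → 17 → 52 → 26 → 13 → 40 → 20 → 10 → 5 → 16 → 8 → 4 → 2 → 1
Total steps = 24

24 steps


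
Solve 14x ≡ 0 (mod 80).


GCD(14, 80) = 2 divides 0
Divide: 7x ≡ 0 (mod 40)
x ≡ 0 (mod 40)


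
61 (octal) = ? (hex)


61 (base 8) = 49 (decimal)
49 (decimal) = 31 (base 16)


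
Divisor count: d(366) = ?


366 = 2^1 × 3^1 × 61^1
d(366) = (1+1) × (1+1) × (1+1) = 8

8 divisors


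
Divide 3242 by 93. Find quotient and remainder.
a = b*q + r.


3242 = 93 * 34 + 80
Check: 3162 + 80 = 3242

q = 34, r = 80


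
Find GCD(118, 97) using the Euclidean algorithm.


118 = 1 * 97 + 21
97 = 4 * 21 + 13
21 = 1 * 13 + 8
13 = 1 * 8 + 5
8 = 1 * 5 + 3
5 = 1 * 3 + 2
3 = 1 * 2 + 1
2 = 2 * 1 + 0
GCD = 1


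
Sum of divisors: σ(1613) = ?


Divisors of 1613: 1, 1613
Sum = 1 + 1613 = 1614

σ(1613) = 1614


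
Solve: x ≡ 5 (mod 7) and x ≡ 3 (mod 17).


M = 7*17 = 119
M1 = M/7 = 17, M2 = M/17 = 7
M1^(-1) mod 7 = 5, M2^(-1) mod 17 = 5
x = 5*17*5 + 3*7*5 = 530
530 mod 119 = 54
Check: 54 mod 7 = 5 ✓, 54 mod 17 = 3 ✓

x ≡ 54 (mod 119)


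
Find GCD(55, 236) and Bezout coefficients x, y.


Tabular extended Euclidean (each row: r = 55*s + 236*t):
r=55, s=1, t=0
r=236, s=0, t=1
q=0: r=55, s=1, t=0   [55*(1) + 236*(0) = 55]
q=4: r=16, s=-4, t=1   [55*(-4) + 236*(1) = 16]
q=3: r=7, s=13, t=-3   [55*(13) + 236*(-3) = 7]
q=2: r=2, s=-30, t=7   [55*(-30) + 236*(7) = 2]
q=3: r=1, s=103, t=-24   [55*(103) + 236*(-24) = 1]
q=2: r=0, s=-236, t=55   [55*(-236) + 236*(55) = 0]
GCD = 1; from the row with r=1: x=103, y=-24
Check: 55*(103) + 236*(-24) = 5665 - 5664 = 1

GCD = 1, x = 103, y = -24


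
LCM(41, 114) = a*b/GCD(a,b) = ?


GCD(41, 114) = 1
LCM = 41*114/1 = 4674/1 = 4674

LCM = 4674


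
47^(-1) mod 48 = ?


Use the extended Euclidean algorithm on (48, 47); each row r = 48*s + 47*t:
r=48, s=1, t=0
r=47, s=0, t=1
q=1: r=1, s=1, t=-1   [48*(1) + 47*(-1) = 1]
q=47: r=0, s=-47, t=48   [48*(-47) + 47*(48) = 0]
GCD = 1 with t = -1, so 47*(-1) ≡ 1 (mod 48)
Inverse = -1 mod 48 = 47
Check: 47 * 47 = 2209 ≡ 1 (mod 48)

47^(-1) ≡ 47 (mod 48)


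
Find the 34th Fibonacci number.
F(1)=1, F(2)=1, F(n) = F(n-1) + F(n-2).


Sequence: 1, 1, 2, 3, 5, 8, 13, 21, 34, 55, 89, 144, 233, 377, 610, 987, 1597, 2584, 4181, 6765, 10946, 17711, 28657, 46368, 75025, 121393, 196418, 317811, 514229, 832040, 1346269, 2178309, 3524578, 5702887
F(34) = 5702887


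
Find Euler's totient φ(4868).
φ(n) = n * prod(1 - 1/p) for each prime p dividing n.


4868 = 2^2 × 1217
Prime factors: 2, 1217
φ(4868) = 4868 × (1-1/2) × (1-1/1217)
= 4868 × 1/2 × 1216/1217 = 2432

φ(4868) = 2432


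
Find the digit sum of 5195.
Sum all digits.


5 + 1 + 9 + 5 = 20


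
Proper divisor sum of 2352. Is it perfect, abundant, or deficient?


Proper divisors: 1, 2, 3, 4, 6, 7, 8, 12, 14, 16, 21, 24, 28, 42, 48, 49, 56, 84, 98, 112, 147, 168, 196, 294, 336, 392, 588, 784, 1176
Sum = 1 + 2 + 3 + 4 + 6 + 7 + 8 + 12 + 14 + 16 + 21 + 24 + 28 + 42 + 48 + 49 + 56 + 84 + 98 + 112 + 147 + 168 + 196 + 294 + 336 + 392 + 588 + 784 + 1176 = 4716
4716 > 2352 → abundant

s(2352) = 4716 (abundant)


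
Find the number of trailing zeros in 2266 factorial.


floor(2266/5) = 453
floor(2266/25) = 90
floor(2266/125) = 18
floor(2266/625) = 3
Total = 564

564 trailing zeros


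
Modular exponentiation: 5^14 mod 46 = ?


5^1 mod 46 = 5
5^2 mod 46 = 25
5^3 mod 46 = 33
5^4 mod 46 = 27
5^5 mod 46 = 43
5^6 mod 46 = 31
5^7 mod 46 = 17
5^8 mod 46 = 39
5^9 mod 46 = 11
5^10 mod 46 = 9
5^11 mod 46 = 45
5^12 mod 46 = 41
5^13 mod 46 = 21
5^14 mod 46 = 13


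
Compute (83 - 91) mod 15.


83 - 91 = -8
-8 mod 15 = 7


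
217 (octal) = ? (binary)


217 (base 8) = 143 (decimal)
143 (decimal) = 10001111 (base 2)


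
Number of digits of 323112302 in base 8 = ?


323112302 in base 8 = 2320446556
Number of digits = 10

10 digits (base 8)


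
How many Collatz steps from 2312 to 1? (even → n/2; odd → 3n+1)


2312 → 1156 → 578 → 289 → 868 → 434 → 217 → 652 → 326 → 163 → 490 → 245 → 736 → 368 → 184 → 92 → 46 → 23 → 70 → 35 → 106 → 53 → 160 → 80 → 40 → 20 → 10 → 5 → 16 → 8 → 4 → 2 → 1
Total steps = 32

32 steps


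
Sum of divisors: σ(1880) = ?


Divisors of 1880: 1, 2, 4, 5, 8, 10, 20, 40, 47, 94, 188, 235, 376, 470, 940, 1880
Sum = 1 + 2 + 4 + 5 + 8 + 10 + 20 + 40 + 47 + 94 + 188 + 235 + 376 + 470 + 940 + 1880 = 4320

σ(1880) = 4320


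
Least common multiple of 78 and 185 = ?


GCD(78, 185) = 1
LCM = 78*185/1 = 14430/1 = 14430

LCM = 14430


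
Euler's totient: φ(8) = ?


8 = 2^3
Prime factors: 2
φ(8) = 8 × (1-1/2)
= 8 × 1/2 = 4

φ(8) = 4


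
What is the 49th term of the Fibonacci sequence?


Sequence: 1, 1, 2, 3, 5, 8, 13, 21, 34, 55, 89, 144, 233, 377, 610, 987, 1597, 2584, 4181, 6765, 10946, 17711, 28657, 46368, 75025, 121393, 196418, 317811, 514229, 832040, 1346269, 2178309, 3524578, 5702887, 9227465, 14930352, 24157817, 39088169, 63245986, 102334155, 165580141, 267914296, 433494437, 701408733, 1134903170, 1836311903, 2971215073, 4807526976, 7778742049
F(49) = 7778742049


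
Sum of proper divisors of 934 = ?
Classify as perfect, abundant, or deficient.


Proper divisors: 1, 2, 467
Sum = 1 + 2 + 467 = 470
470 < 934 → deficient

s(934) = 470 (deficient)


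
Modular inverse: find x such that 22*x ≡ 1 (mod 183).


Use the extended Euclidean algorithm on (183, 22); each row r = 183*s + 22*t:
r=183, s=1, t=0
r=22, s=0, t=1
q=8: r=7, s=1, t=-8   [183*(1) + 22*(-8) = 7]
q=3: r=1, s=-3, t=25   [183*(-3) + 22*(25) = 1]
q=7: r=0, s=22, t=-183   [183*(22) + 22*(-183) = 0]
GCD = 1 with t = 25, so 22*(25) ≡ 1 (mod 183)
Inverse = 25 mod 183 = 25
Check: 22 * 25 = 550 ≡ 1 (mod 183)

22^(-1) ≡ 25 (mod 183)


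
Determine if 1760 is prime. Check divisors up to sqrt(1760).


1760 / 2 = 880 (exact division)
1760 is NOT prime.

No, 1760 is not prime


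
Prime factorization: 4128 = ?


4128 / 2 = 2064
2064 / 2 = 1032
1032 / 2 = 516
516 / 2 = 258
258 / 2 = 129
129 / 3 = 43
43 / 43 = 1
4128 = 2^5 × 3 × 43


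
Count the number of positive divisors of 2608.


2608 = 2^4 × 163^1
d(2608) = (4+1) × (1+1) = 10

10 divisors


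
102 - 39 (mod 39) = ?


102 - 39 = 63
63 mod 39 = 24


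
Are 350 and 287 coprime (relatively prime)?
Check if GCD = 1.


Euclidean algorithm:
350 = 1 * 287 + 63
287 = 4 * 63 + 35
63 = 1 * 35 + 28
35 = 1 * 28 + 7
28 = 4 * 7 + 0
GCD(350, 287) = 7

No, not coprime (GCD = 7)


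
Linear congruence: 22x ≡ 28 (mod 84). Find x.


GCD(22, 84) = 2 divides 28
Divide: 11x ≡ 14 (mod 42)
x ≡ 28 (mod 42)


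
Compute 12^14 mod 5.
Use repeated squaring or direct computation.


12^1 mod 5 = 2
12^2 mod 5 = 4
12^3 mod 5 = 3
12^4 mod 5 = 1
12^5 mod 5 = 2
12^6 mod 5 = 4
12^7 mod 5 = 3
12^8 mod 5 = 1
12^9 mod 5 = 2
12^10 mod 5 = 4
12^11 mod 5 = 3
12^12 mod 5 = 1
12^13 mod 5 = 2
12^14 mod 5 = 4


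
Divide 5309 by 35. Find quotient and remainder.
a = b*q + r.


5309 = 35 * 151 + 24
Check: 5285 + 24 = 5309

q = 151, r = 24


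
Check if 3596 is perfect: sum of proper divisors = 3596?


Proper divisors of 3596: 1, 2, 4, 29, 31, 58, 62, 116, 124, 899, 1798
Sum = 1 + 2 + 4 + 29 + 31 + 58 + 62 + 116 + 124 + 899 + 1798 = 3124

No, 3596 is not perfect (3124 ≠ 3596)


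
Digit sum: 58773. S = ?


5 + 8 + 7 + 7 + 3 = 30


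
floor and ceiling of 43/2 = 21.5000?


43/2 = 21.5000
floor = 21
ceil = 22

floor = 21, ceil = 22


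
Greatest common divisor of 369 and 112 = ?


369 = 3 * 112 + 33
112 = 3 * 33 + 13
33 = 2 * 13 + 7
13 = 1 * 7 + 6
7 = 1 * 6 + 1
6 = 6 * 1 + 0
GCD = 1


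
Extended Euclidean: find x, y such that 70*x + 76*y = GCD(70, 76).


Tabular extended Euclidean (each row: r = 70*s + 76*t):
r=70, s=1, t=0
r=76, s=0, t=1
q=0: r=70, s=1, t=0   [70*(1) + 76*(0) = 70]
q=1: r=6, s=-1, t=1   [70*(-1) + 76*(1) = 6]
q=11: r=4, s=12, t=-11   [70*(12) + 76*(-11) = 4]
q=1: r=2, s=-13, t=12   [70*(-13) + 76*(12) = 2]
q=2: r=0, s=38, t=-35   [70*(38) + 76*(-35) = 0]
GCD = 2; from the row with r=2: x=-13, y=12
Check: 70*(-13) + 76*(12) = -910 + 912 = 2

GCD = 2, x = -13, y = 12


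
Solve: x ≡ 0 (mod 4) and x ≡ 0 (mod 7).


M = 4*7 = 28
M1 = M/4 = 7, M2 = M/7 = 4
M1^(-1) mod 4 = 3, M2^(-1) mod 7 = 2
x = 0*7*3 + 0*4*2 = 0
0 mod 28 = 0
Check: 0 mod 4 = 0 ✓, 0 mod 7 = 0 ✓

x ≡ 0 (mod 28)


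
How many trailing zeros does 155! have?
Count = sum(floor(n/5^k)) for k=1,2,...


floor(155/5) = 31
floor(155/25) = 6
floor(155/125) = 1
Total = 38

38 trailing zeros


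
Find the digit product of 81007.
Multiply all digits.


8 × 1 × 0 × 0 × 7 = 0


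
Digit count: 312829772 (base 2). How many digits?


312829772 in base 2 = 10010101001010110011101001100
Number of digits = 29

29 digits (base 2)


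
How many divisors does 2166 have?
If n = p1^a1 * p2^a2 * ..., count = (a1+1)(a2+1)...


2166 = 2^1 × 3^1 × 19^2
d(2166) = (1+1) × (1+1) × (2+1) = 12

12 divisors


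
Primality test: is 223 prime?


Check divisors up to sqrt(223) = 14.9332
No divisors found.
223 is prime.

Yes, 223 is prime


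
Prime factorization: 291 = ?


291 / 3 = 97
97 / 97 = 1
291 = 3 × 97


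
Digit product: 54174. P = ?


5 × 4 × 1 × 7 × 4 = 560


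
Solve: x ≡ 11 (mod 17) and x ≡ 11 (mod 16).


M = 17*16 = 272
M1 = M/17 = 16, M2 = M/16 = 17
M1^(-1) mod 17 = 16, M2^(-1) mod 16 = 1
x = 11*16*16 + 11*17*1 = 3003
3003 mod 272 = 11
Check: 11 mod 17 = 11 ✓, 11 mod 16 = 11 ✓

x ≡ 11 (mod 272)


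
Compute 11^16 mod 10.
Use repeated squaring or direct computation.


11^1 mod 10 = 1
11^2 mod 10 = 1
11^3 mod 10 = 1
11^4 mod 10 = 1
11^5 mod 10 = 1
11^6 mod 10 = 1
11^7 mod 10 = 1
11^8 mod 10 = 1
11^9 mod 10 = 1
11^10 mod 10 = 1
11^11 mod 10 = 1
11^12 mod 10 = 1
11^13 mod 10 = 1
11^14 mod 10 = 1
11^15 mod 10 = 1
11^16 mod 10 = 1


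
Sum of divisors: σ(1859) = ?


Divisors of 1859: 1, 11, 13, 143, 169, 1859
Sum = 1 + 11 + 13 + 143 + 169 + 1859 = 2196

σ(1859) = 2196


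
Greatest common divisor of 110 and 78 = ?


110 = 1 * 78 + 32
78 = 2 * 32 + 14
32 = 2 * 14 + 4
14 = 3 * 4 + 2
4 = 2 * 2 + 0
GCD = 2


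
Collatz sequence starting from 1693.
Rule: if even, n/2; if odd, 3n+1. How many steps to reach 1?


1693 → 5080 → 2540 → 1270 → 635 → 1906 → 953 → 2860 → 1430 → 715 → 2146 → 1073 → 3220 → 1610 → 805 → 2416 → 1208 → 604 → 302 → 151 → 454 → 227 → 682 → 341 → 1024 → 512 → 256 → 128 → 64 → 32 → 16 → 8 → 4 → 2 → 1
Total steps = 34

34 steps


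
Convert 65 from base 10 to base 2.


65 (base 10) = 65 (decimal)
65 (decimal) = 1000001 (base 2)


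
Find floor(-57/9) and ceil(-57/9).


-57/9 = -6.3333
floor = -7
ceil = -6

floor = -7, ceil = -6


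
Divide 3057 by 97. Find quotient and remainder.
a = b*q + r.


3057 = 97 * 31 + 50
Check: 3007 + 50 = 3057

q = 31, r = 50


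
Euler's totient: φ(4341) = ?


4341 = 3 × 1447
Prime factors: 3, 1447
φ(4341) = 4341 × (1-1/3) × (1-1/1447)
= 4341 × 2/3 × 1446/1447 = 2892

φ(4341) = 2892


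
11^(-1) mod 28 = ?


Use the extended Euclidean algorithm on (28, 11); each row r = 28*s + 11*t:
r=28, s=1, t=0
r=11, s=0, t=1
q=2: r=6, s=1, t=-2   [28*(1) + 11*(-2) = 6]
q=1: r=5, s=-1, t=3   [28*(-1) + 11*(3) = 5]
q=1: r=1, s=2, t=-5   [28*(2) + 11*(-5) = 1]
q=5: r=0, s=-11, t=28   [28*(-11) + 11*(28) = 0]
GCD = 1 with t = -5, so 11*(-5) ≡ 1 (mod 28)
Inverse = -5 mod 28 = 23
Check: 11 * 23 = 253 ≡ 1 (mod 28)

11^(-1) ≡ 23 (mod 28)


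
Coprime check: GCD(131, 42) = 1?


Euclidean algorithm:
131 = 3 * 42 + 5
42 = 8 * 5 + 2
5 = 2 * 2 + 1
2 = 2 * 1 + 0
GCD(131, 42) = 1

Yes, coprime (GCD = 1)


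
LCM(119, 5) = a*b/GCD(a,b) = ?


GCD(119, 5) = 1
LCM = 119*5/1 = 595/1 = 595

LCM = 595


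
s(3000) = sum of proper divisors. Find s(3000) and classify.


Proper divisors: 1, 2, 3, 4, 5, 6, 8, 10, 12, 15, 20, 24, 25, 30, 40, 50, 60, 75, 100, 120, 125, 150, 200, 250, 300, 375, 500, 600, 750, 1000, 1500
Sum = 1 + 2 + 3 + 4 + 5 + 6 + 8 + 10 + 12 + 15 + 20 + 24 + 25 + 30 + 40 + 50 + 60 + 75 + 100 + 120 + 125 + 150 + 200 + 250 + 300 + 375 + 500 + 600 + 750 + 1000 + 1500 = 6360
6360 > 3000 → abundant

s(3000) = 6360 (abundant)


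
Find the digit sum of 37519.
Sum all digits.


3 + 7 + 5 + 1 + 9 = 25


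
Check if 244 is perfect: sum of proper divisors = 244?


Proper divisors of 244: 1, 2, 4, 61, 122
Sum = 1 + 2 + 4 + 61 + 122 = 190

No, 244 is not perfect (190 ≠ 244)


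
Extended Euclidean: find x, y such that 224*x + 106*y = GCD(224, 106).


Tabular extended Euclidean (each row: r = 224*s + 106*t):
r=224, s=1, t=0
r=106, s=0, t=1
q=2: r=12, s=1, t=-2   [224*(1) + 106*(-2) = 12]
q=8: r=10, s=-8, t=17   [224*(-8) + 106*(17) = 10]
q=1: r=2, s=9, t=-19   [224*(9) + 106*(-19) = 2]
q=5: r=0, s=-53, t=112   [224*(-53) + 106*(112) = 0]
GCD = 2; from the row with r=2: x=9, y=-19
Check: 224*(9) + 106*(-19) = 2016 - 2014 = 2

GCD = 2, x = 9, y = -19


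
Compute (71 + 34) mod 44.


71 + 34 = 105
105 mod 44 = 17


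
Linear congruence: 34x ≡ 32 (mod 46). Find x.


GCD(34, 46) = 2 divides 32
Divide: 17x ≡ 16 (mod 23)
x ≡ 5 (mod 23)


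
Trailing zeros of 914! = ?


floor(914/5) = 182
floor(914/25) = 36
floor(914/125) = 7
floor(914/625) = 1
Total = 226

226 trailing zeros


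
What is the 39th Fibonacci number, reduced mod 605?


F(k) mod 605 for k=1..39:
1, 1, 2, 3, 5, 8, 13, 21, 34, 55, 89, 144, 233, 377, 5, 382, 387, 164, 551, 110, 56, 166, 222, 388, 5, 393, 398, 186, 584, 165, 144, 309, 453, 157, 5, 162, 167, 329, 496
F(39) mod 605 = 496


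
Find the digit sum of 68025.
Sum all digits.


6 + 8 + 0 + 2 + 5 = 21


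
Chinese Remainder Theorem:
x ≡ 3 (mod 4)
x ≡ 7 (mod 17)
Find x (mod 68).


M = 4*17 = 68
M1 = M/4 = 17, M2 = M/17 = 4
M1^(-1) mod 4 = 1, M2^(-1) mod 17 = 13
x = 3*17*1 + 7*4*13 = 415
415 mod 68 = 7
Check: 7 mod 4 = 3 ✓, 7 mod 17 = 7 ✓

x ≡ 7 (mod 68)


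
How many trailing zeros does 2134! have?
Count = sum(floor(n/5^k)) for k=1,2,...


floor(2134/5) = 426
floor(2134/25) = 85
floor(2134/125) = 17
floor(2134/625) = 3
Total = 531

531 trailing zeros


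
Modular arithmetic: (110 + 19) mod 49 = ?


110 + 19 = 129
129 mod 49 = 31


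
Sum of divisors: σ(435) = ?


Divisors of 435: 1, 3, 5, 15, 29, 87, 145, 435
Sum = 1 + 3 + 5 + 15 + 29 + 87 + 145 + 435 = 720

σ(435) = 720


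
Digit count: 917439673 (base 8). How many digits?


917439673 in base 8 = 6653602271
Number of digits = 10

10 digits (base 8)


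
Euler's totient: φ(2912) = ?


2912 = 2^5 × 7 × 13
Prime factors: 2, 7, 13
φ(2912) = 2912 × (1-1/2) × (1-1/7) × (1-1/13)
= 2912 × 1/2 × 6/7 × 12/13 = 1152

φ(2912) = 1152


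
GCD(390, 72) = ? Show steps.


390 = 5 * 72 + 30
72 = 2 * 30 + 12
30 = 2 * 12 + 6
12 = 2 * 6 + 0
GCD = 6


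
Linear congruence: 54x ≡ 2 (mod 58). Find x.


GCD(54, 58) = 2 divides 2
Divide: 27x ≡ 1 (mod 29)
x ≡ 14 (mod 29)


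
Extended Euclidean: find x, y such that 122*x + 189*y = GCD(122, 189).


Tabular extended Euclidean (each row: r = 122*s + 189*t):
r=122, s=1, t=0
r=189, s=0, t=1
q=0: r=122, s=1, t=0   [122*(1) + 189*(0) = 122]
q=1: r=67, s=-1, t=1   [122*(-1) + 189*(1) = 67]
q=1: r=55, s=2, t=-1   [122*(2) + 189*(-1) = 55]
q=1: r=12, s=-3, t=2   [122*(-3) + 189*(2) = 12]
q=4: r=7, s=14, t=-9   [122*(14) + 189*(-9) = 7]
q=1: r=5, s=-17, t=11   [122*(-17) + 189*(11) = 5]
q=1: r=2, s=31, t=-20   [122*(31) + 189*(-20) = 2]
q=2: r=1, s=-79, t=51   [122*(-79) + 189*(51) = 1]
q=2: r=0, s=189, t=-122   [122*(189) + 189*(-122) = 0]
GCD = 1; from the row with r=1: x=-79, y=51
Check: 122*(-79) + 189*(51) = -9638 + 9639 = 1

GCD = 1, x = -79, y = 51


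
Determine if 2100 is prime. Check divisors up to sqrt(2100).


2100 / 2 = 1050 (exact division)
2100 is NOT prime.

No, 2100 is not prime


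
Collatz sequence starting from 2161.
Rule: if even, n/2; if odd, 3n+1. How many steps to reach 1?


2161 → 6484 → 3242 → 1621 → 4864 → 2432 → 1216 → 608 → 304 → 152 → 76 → 38 → 19 → 58 → 29 → 88 → 44 → 22 → 11 → 34 → 17 → 52 → 26 → 13 → 40 → 20 → 10 → 5 → 16 → 8 → 4 → 2 → 1
Total steps = 32

32 steps


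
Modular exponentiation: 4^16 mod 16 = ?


4^1 mod 16 = 4
4^2 mod 16 = 0
4^3 mod 16 = 0
4^4 mod 16 = 0
4^5 mod 16 = 0
4^6 mod 16 = 0
4^7 mod 16 = 0
4^8 mod 16 = 0
4^9 mod 16 = 0
4^10 mod 16 = 0
4^11 mod 16 = 0
4^12 mod 16 = 0
4^13 mod 16 = 0
4^14 mod 16 = 0
4^15 mod 16 = 0
4^16 mod 16 = 0


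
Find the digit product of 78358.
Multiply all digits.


7 × 8 × 3 × 5 × 8 = 6720


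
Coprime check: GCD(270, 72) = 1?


Euclidean algorithm:
270 = 3 * 72 + 54
72 = 1 * 54 + 18
54 = 3 * 18 + 0
GCD(270, 72) = 18

No, not coprime (GCD = 18)


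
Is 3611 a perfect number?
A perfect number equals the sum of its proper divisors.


Proper divisors of 3611: 1, 23, 157
Sum = 1 + 23 + 157 = 181

No, 3611 is not perfect (181 ≠ 3611)


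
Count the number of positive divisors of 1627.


1627 = 1627^1
d(1627) = (1+1) = 2

2 divisors


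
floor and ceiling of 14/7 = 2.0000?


14/7 = 2.0000
floor = 2
ceil = 2

floor = 2, ceil = 2


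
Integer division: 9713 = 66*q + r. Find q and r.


9713 = 66 * 147 + 11
Check: 9702 + 11 = 9713

q = 147, r = 11


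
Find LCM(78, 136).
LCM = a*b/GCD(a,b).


GCD(78, 136) = 2
LCM = 78*136/2 = 10608/2 = 5304

LCM = 5304


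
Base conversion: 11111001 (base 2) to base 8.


11111001 (base 2) = 249 (decimal)
249 (decimal) = 371 (base 8)


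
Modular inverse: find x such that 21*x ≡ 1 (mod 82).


Use the extended Euclidean algorithm on (82, 21); each row r = 82*s + 21*t:
r=82, s=1, t=0
r=21, s=0, t=1
q=3: r=19, s=1, t=-3   [82*(1) + 21*(-3) = 19]
q=1: r=2, s=-1, t=4   [82*(-1) + 21*(4) = 2]
q=9: r=1, s=10, t=-39   [82*(10) + 21*(-39) = 1]
q=2: r=0, s=-21, t=82   [82*(-21) + 21*(82) = 0]
GCD = 1 with t = -39, so 21*(-39) ≡ 1 (mod 82)
Inverse = -39 mod 82 = 43
Check: 21 * 43 = 903 ≡ 1 (mod 82)

21^(-1) ≡ 43 (mod 82)


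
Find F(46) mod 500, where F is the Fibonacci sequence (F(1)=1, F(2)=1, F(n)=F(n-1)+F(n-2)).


F(k) mod 500 for k=1..46:
1, 1, 2, 3, 5, 8, 13, 21, 34, 55, 89, 144, 233, 377, 110, 487, 97, 84, 181, 265, 446, 211, 157, 368, 25, 393, 418, 311, 229, 40, 269, 309, 78, 387, 465, 352, 317, 169, 486, 155, 141, 296, 437, 233, 170, 403
F(46) mod 500 = 403


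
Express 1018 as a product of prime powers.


1018 / 2 = 509
509 / 509 = 1
1018 = 2 × 509


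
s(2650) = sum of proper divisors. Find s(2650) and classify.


Proper divisors: 1, 2, 5, 10, 25, 50, 53, 106, 265, 530, 1325
Sum = 1 + 2 + 5 + 10 + 25 + 50 + 53 + 106 + 265 + 530 + 1325 = 2372
2372 < 2650 → deficient

s(2650) = 2372 (deficient)


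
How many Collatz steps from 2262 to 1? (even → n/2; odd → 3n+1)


2262 → 1131 → 3394 → 1697 → 5092 → 2546 → 1273 → 3820 → 1910 → 955 → 2866 → 1433 → 4300 → 2150 → 1075 → 3226 → 1613 → 4840 → 2420 → 1210 → 605 → 1816 → 908 → 454 → 227 → 682 → 341 → 1024 → 512 → 256 → 128 → 64 → 32 → 16 → 8 → 4 → 2 → 1
Total steps = 37

37 steps


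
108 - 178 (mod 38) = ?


108 - 178 = -70
-70 mod 38 = 6


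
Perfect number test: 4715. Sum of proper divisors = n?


Proper divisors of 4715: 1, 5, 23, 41, 115, 205, 943
Sum = 1 + 5 + 23 + 41 + 115 + 205 + 943 = 1333

No, 4715 is not perfect (1333 ≠ 4715)


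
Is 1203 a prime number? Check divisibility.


1203 / 3 = 401 (exact division)
1203 is NOT prime.

No, 1203 is not prime


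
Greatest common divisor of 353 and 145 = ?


353 = 2 * 145 + 63
145 = 2 * 63 + 19
63 = 3 * 19 + 6
19 = 3 * 6 + 1
6 = 6 * 1 + 0
GCD = 1


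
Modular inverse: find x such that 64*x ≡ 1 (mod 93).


Use the extended Euclidean algorithm on (93, 64); each row r = 93*s + 64*t:
r=93, s=1, t=0
r=64, s=0, t=1
q=1: r=29, s=1, t=-1   [93*(1) + 64*(-1) = 29]
q=2: r=6, s=-2, t=3   [93*(-2) + 64*(3) = 6]
q=4: r=5, s=9, t=-13   [93*(9) + 64*(-13) = 5]
q=1: r=1, s=-11, t=16   [93*(-11) + 64*(16) = 1]
q=5: r=0, s=64, t=-93   [93*(64) + 64*(-93) = 0]
GCD = 1 with t = 16, so 64*(16) ≡ 1 (mod 93)
Inverse = 16 mod 93 = 16
Check: 64 * 16 = 1024 ≡ 1 (mod 93)

64^(-1) ≡ 16 (mod 93)


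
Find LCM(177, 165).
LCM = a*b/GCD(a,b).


GCD(177, 165) = 3
LCM = 177*165/3 = 29205/3 = 9735

LCM = 9735


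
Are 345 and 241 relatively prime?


Euclidean algorithm:
345 = 1 * 241 + 104
241 = 2 * 104 + 33
104 = 3 * 33 + 5
33 = 6 * 5 + 3
5 = 1 * 3 + 2
3 = 1 * 2 + 1
2 = 2 * 1 + 0
GCD(345, 241) = 1

Yes, coprime (GCD = 1)


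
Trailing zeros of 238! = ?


floor(238/5) = 47
floor(238/25) = 9
floor(238/125) = 1
Total = 57

57 trailing zeros


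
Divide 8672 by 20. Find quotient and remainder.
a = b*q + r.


8672 = 20 * 433 + 12
Check: 8660 + 12 = 8672

q = 433, r = 12


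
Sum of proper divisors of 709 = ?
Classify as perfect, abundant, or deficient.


Proper divisors: 1
Sum = 1 = 1
1 < 709 → deficient

s(709) = 1 (deficient)


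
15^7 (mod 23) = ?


15^1 mod 23 = 15
15^2 mod 23 = 18
15^3 mod 23 = 17
15^4 mod 23 = 2
15^5 mod 23 = 7
15^6 mod 23 = 13
15^7 mod 23 = 11


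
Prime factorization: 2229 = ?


2229 / 3 = 743
743 / 743 = 1
2229 = 3 × 743


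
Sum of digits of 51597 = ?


5 + 1 + 5 + 9 + 7 = 27


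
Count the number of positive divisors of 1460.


1460 = 2^2 × 5^1 × 73^1
d(1460) = (2+1) × (1+1) × (1+1) = 12

12 divisors


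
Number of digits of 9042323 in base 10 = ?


9042323 has 7 digits in base 10
floor(log10(9042323)) + 1 = floor(6.9563) + 1 = 7

7 digits (base 10)


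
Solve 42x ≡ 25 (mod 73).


GCD(42, 73) = 1, unique solution
a^(-1) mod 73 = 40
x = 40 * 25 mod 73 = 51

x ≡ 51 (mod 73)


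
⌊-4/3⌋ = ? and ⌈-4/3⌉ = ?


-4/3 = -1.3333
floor = -2
ceil = -1

floor = -2, ceil = -1


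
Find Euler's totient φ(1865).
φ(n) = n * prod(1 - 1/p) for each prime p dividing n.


1865 = 5 × 373
Prime factors: 5, 373
φ(1865) = 1865 × (1-1/5) × (1-1/373)
= 1865 × 4/5 × 372/373 = 1488

φ(1865) = 1488


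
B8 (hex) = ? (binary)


B8 (base 16) = 184 (decimal)
184 (decimal) = 10111000 (base 2)


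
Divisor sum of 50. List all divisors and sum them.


Divisors of 50: 1, 2, 5, 10, 25, 50
Sum = 1 + 2 + 5 + 10 + 25 + 50 = 93

σ(50) = 93


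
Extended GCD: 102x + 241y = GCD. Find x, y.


Tabular extended Euclidean (each row: r = 102*s + 241*t):
r=102, s=1, t=0
r=241, s=0, t=1
q=0: r=102, s=1, t=0   [102*(1) + 241*(0) = 102]
q=2: r=37, s=-2, t=1   [102*(-2) + 241*(1) = 37]
q=2: r=28, s=5, t=-2   [102*(5) + 241*(-2) = 28]
q=1: r=9, s=-7, t=3   [102*(-7) + 241*(3) = 9]
q=3: r=1, s=26, t=-11   [102*(26) + 241*(-11) = 1]
q=9: r=0, s=-241, t=102   [102*(-241) + 241*(102) = 0]
GCD = 1; from the row with r=1: x=26, y=-11
Check: 102*(26) + 241*(-11) = 2652 - 2651 = 1

GCD = 1, x = 26, y = -11


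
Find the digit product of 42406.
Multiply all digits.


4 × 2 × 4 × 0 × 6 = 0


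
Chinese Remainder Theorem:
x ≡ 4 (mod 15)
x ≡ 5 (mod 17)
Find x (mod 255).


M = 15*17 = 255
M1 = M/15 = 17, M2 = M/17 = 15
M1^(-1) mod 15 = 8, M2^(-1) mod 17 = 8
x = 4*17*8 + 5*15*8 = 1144
1144 mod 255 = 124
Check: 124 mod 15 = 4 ✓, 124 mod 17 = 5 ✓

x ≡ 124 (mod 255)


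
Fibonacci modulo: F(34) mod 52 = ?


F(k) mod 52 for k=1..34:
1, 1, 2, 3, 5, 8, 13, 21, 34, 3, 37, 40, 25, 13, 38, 51, 37, 36, 21, 5, 26, 31, 5, 36, 41, 25, 14, 39, 1, 40, 41, 29, 18, 47
F(34) mod 52 = 47


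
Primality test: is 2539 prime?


Check divisors up to sqrt(2539) = 50.3885
No divisors found.
2539 is prime.

Yes, 2539 is prime


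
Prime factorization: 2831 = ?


2831 / 19 = 149
149 / 149 = 1
2831 = 19 × 149


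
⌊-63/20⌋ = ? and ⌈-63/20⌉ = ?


-63/20 = -3.1500
floor = -4
ceil = -3

floor = -4, ceil = -3


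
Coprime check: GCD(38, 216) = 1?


Euclidean algorithm:
216 = 5 * 38 + 26
38 = 1 * 26 + 12
26 = 2 * 12 + 2
12 = 6 * 2 + 0
GCD(38, 216) = 2

No, not coprime (GCD = 2)


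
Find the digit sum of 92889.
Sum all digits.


9 + 2 + 8 + 8 + 9 = 36


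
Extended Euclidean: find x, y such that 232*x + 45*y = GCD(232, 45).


Tabular extended Euclidean (each row: r = 232*s + 45*t):
r=232, s=1, t=0
r=45, s=0, t=1
q=5: r=7, s=1, t=-5   [232*(1) + 45*(-5) = 7]
q=6: r=3, s=-6, t=31   [232*(-6) + 45*(31) = 3]
q=2: r=1, s=13, t=-67   [232*(13) + 45*(-67) = 1]
q=3: r=0, s=-45, t=232   [232*(-45) + 45*(232) = 0]
GCD = 1; from the row with r=1: x=13, y=-67
Check: 232*(13) + 45*(-67) = 3016 - 3015 = 1

GCD = 1, x = 13, y = -67


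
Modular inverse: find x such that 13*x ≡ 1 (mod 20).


Use the extended Euclidean algorithm on (20, 13); each row r = 20*s + 13*t:
r=20, s=1, t=0
r=13, s=0, t=1
q=1: r=7, s=1, t=-1   [20*(1) + 13*(-1) = 7]
q=1: r=6, s=-1, t=2   [20*(-1) + 13*(2) = 6]
q=1: r=1, s=2, t=-3   [20*(2) + 13*(-3) = 1]
q=6: r=0, s=-13, t=20   [20*(-13) + 13*(20) = 0]
GCD = 1 with t = -3, so 13*(-3) ≡ 1 (mod 20)
Inverse = -3 mod 20 = 17
Check: 13 * 17 = 221 ≡ 1 (mod 20)

13^(-1) ≡ 17 (mod 20)
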